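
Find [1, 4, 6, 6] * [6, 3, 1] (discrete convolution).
y[0] = 1×6 = 6; y[1] = 1×3 + 4×6 = 27; y[2] = 1×1 + 4×3 + 6×6 = 49; y[3] = 4×1 + 6×3 + 6×6 = 58; y[4] = 6×1 + 6×3 = 24; y[5] = 6×1 = 6

[6, 27, 49, 58, 24, 6]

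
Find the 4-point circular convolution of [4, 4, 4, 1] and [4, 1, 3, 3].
Use y[k] = Σ_j x[j]·h[(k-j) mod 4]. y[0] = 4×4 + 4×3 + 4×3 + 1×1 = 41; y[1] = 4×1 + 4×4 + 4×3 + 1×3 = 35; y[2] = 4×3 + 4×1 + 4×4 + 1×3 = 35; y[3] = 4×3 + 4×3 + 4×1 + 1×4 = 32. Result: [41, 35, 35, 32]

[41, 35, 35, 32]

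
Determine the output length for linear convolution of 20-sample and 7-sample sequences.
Linear/full convolution length: m + n - 1 = 20 + 7 - 1 = 26

26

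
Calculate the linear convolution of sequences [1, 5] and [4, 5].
y[0] = 1×4 = 4; y[1] = 1×5 + 5×4 = 25; y[2] = 5×5 = 25

[4, 25, 25]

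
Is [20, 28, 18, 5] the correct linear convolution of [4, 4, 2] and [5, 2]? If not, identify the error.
Recompute linear convolution of [4, 4, 2] and [5, 2]: y[0] = 4×5 = 20; y[1] = 4×2 + 4×5 = 28; y[2] = 4×2 + 2×5 = 18; y[3] = 2×2 = 4 → [20, 28, 18, 4]. Compare to given [20, 28, 18, 5]: they differ at index 3: given 5, correct 4, so answer: No

No. Error at index 3: given 5, correct 4.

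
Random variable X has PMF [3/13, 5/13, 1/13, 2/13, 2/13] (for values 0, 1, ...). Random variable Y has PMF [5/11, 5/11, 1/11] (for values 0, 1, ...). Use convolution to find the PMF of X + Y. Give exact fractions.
P(X+Y=k) = Σ_i P(X=i)·P(Y=k-i) — a convolution of [3/13, 5/13, 1/13, 2/13, 2/13] and [5/11, 5/11, 1/11]. P(X+Y=0) = (3/13)×(5/11) = 15/143; P(X+Y=1) = (3/13)×(5/11) + (5/13)×(5/11) = 15/143 + 25/143 = 40/143; P(X+Y=2) = (3/13)×(1/11) + (5/13)×(5/11) + (1/13)×(5/11) = 3/143 + 25/143 + 5/143 = 3/13; P(X+Y=3) = (5/13)×(1/11) + (1/13)×(5/11) + (2/13)×(5/11) = 5/143 + 5/143 + 10/143 = 20/143; P(X+Y=4) = (1/13)×(1/11) + (2/13)×(5/11) + (2/13)×(5/11) = 1/143 + 10/143 + 10/143 = 21/143; P(X+Y=5) = (2/13)×(1/11) + (2/13)×(5/11) = 2/143 + 10/143 = 12/143; P(X+Y=6) = (2/13)×(1/11) = 2/143. PMF: [15/143, 40/143, 3/13, 20/143, 21/143, 12/143, 2/143] (sums to 1 ✓)

[15/143, 40/143, 3/13, 20/143, 21/143, 12/143, 2/143]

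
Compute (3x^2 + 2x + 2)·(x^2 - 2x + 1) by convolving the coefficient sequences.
Ascending coefficients: a = [2, 2, 3], b = [1, -2, 1]. c[0] = 2×1 = 2; c[1] = 2×-2 + 2×1 = -2; c[2] = 2×1 + 2×-2 + 3×1 = 1; c[3] = 2×1 + 3×-2 = -4; c[4] = 3×1 = 3. Result coefficients: [2, -2, 1, -4, 3] → 3x^4 - 4x^3 + x^2 - 2x + 2

3x^4 - 4x^3 + x^2 - 2x + 2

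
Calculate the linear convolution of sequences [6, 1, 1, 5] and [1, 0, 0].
y[0] = 6×1 = 6; y[1] = 6×0 + 1×1 = 1; y[2] = 6×0 + 1×0 + 1×1 = 1; y[3] = 1×0 + 1×0 + 5×1 = 5; y[4] = 1×0 + 5×0 = 0; y[5] = 5×0 = 0

[6, 1, 1, 5, 0, 0]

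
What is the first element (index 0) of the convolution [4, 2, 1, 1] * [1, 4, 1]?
Use y[k] = Σ_i a[i]·b[k-i] at k=0. y[0] = 4×1 = 4

4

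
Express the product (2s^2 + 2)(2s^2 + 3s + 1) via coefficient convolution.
Ascending coefficients: a = [2, 0, 2], b = [1, 3, 2]. c[0] = 2×1 = 2; c[1] = 2×3 + 0×1 = 6; c[2] = 2×2 + 0×3 + 2×1 = 6; c[3] = 0×2 + 2×3 = 6; c[4] = 2×2 = 4. Result coefficients: [2, 6, 6, 6, 4] → 4s^4 + 6s^3 + 6s^2 + 6s + 2

4s^4 + 6s^3 + 6s^2 + 6s + 2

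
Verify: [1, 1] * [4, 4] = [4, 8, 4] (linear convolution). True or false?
Recompute linear convolution of [1, 1] and [4, 4]: y[0] = 1×4 = 4; y[1] = 1×4 + 1×4 = 8; y[2] = 1×4 = 4 → [4, 8, 4]. Given [4, 8, 4] matches, so answer: Yes

Yes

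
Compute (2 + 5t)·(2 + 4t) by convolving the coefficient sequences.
Ascending coefficients: a = [2, 5], b = [2, 4]. c[0] = 2×2 = 4; c[1] = 2×4 + 5×2 = 18; c[2] = 5×4 = 20. Result coefficients: [4, 18, 20] → 4 + 18t + 20t^2

4 + 18t + 20t^2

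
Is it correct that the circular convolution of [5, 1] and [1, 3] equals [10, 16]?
Recompute circular convolution of [5, 1] and [1, 3]: y[0] = 5×1 + 1×3 = 8; y[1] = 5×3 + 1×1 = 16 → [8, 16]. Compare to given [10, 16]: they differ at index 0: given 10, correct 8, so answer: No

No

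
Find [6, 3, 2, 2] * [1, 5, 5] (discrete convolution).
y[0] = 6×1 = 6; y[1] = 6×5 + 3×1 = 33; y[2] = 6×5 + 3×5 + 2×1 = 47; y[3] = 3×5 + 2×5 + 2×1 = 27; y[4] = 2×5 + 2×5 = 20; y[5] = 2×5 = 10

[6, 33, 47, 27, 20, 10]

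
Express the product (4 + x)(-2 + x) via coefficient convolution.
Ascending coefficients: a = [4, 1], b = [-2, 1]. c[0] = 4×-2 = -8; c[1] = 4×1 + 1×-2 = 2; c[2] = 1×1 = 1. Result coefficients: [-8, 2, 1] → -8 + 2x + x^2

-8 + 2x + x^2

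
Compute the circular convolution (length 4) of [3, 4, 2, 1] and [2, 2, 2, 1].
Use y[k] = Σ_j s[j]·t[(k-j) mod 4]. y[0] = 3×2 + 4×1 + 2×2 + 1×2 = 16; y[1] = 3×2 + 4×2 + 2×1 + 1×2 = 18; y[2] = 3×2 + 4×2 + 2×2 + 1×1 = 19; y[3] = 3×1 + 4×2 + 2×2 + 1×2 = 17. Result: [16, 18, 19, 17]

[16, 18, 19, 17]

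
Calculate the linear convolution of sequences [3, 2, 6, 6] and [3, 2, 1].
y[0] = 3×3 = 9; y[1] = 3×2 + 2×3 = 12; y[2] = 3×1 + 2×2 + 6×3 = 25; y[3] = 2×1 + 6×2 + 6×3 = 32; y[4] = 6×1 + 6×2 = 18; y[5] = 6×1 = 6

[9, 12, 25, 32, 18, 6]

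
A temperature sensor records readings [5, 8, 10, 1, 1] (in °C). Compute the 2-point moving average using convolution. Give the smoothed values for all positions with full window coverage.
2-point moving average kernel = [1, 1]. Apply in 'valid' mode (full window coverage): avg[0] = (5 + 8) / 2 = 6.5; avg[1] = (8 + 10) / 2 = 9.0; avg[2] = (10 + 1) / 2 = 5.5; avg[3] = (1 + 1) / 2 = 1.0. Smoothed values: [6.5, 9.0, 5.5, 1.0]

[6.5, 9.0, 5.5, 1.0]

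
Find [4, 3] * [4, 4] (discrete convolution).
y[0] = 4×4 = 16; y[1] = 4×4 + 3×4 = 28; y[2] = 3×4 = 12

[16, 28, 12]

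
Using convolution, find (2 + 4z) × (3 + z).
Ascending coefficients: a = [2, 4], b = [3, 1]. c[0] = 2×3 = 6; c[1] = 2×1 + 4×3 = 14; c[2] = 4×1 = 4. Result coefficients: [6, 14, 4] → 6 + 14z + 4z^2

6 + 14z + 4z^2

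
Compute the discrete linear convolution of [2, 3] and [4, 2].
y[0] = 2×4 = 8; y[1] = 2×2 + 3×4 = 16; y[2] = 3×2 = 6

[8, 16, 6]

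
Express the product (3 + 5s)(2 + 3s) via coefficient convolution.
Ascending coefficients: a = [3, 5], b = [2, 3]. c[0] = 3×2 = 6; c[1] = 3×3 + 5×2 = 19; c[2] = 5×3 = 15. Result coefficients: [6, 19, 15] → 6 + 19s + 15s^2

6 + 19s + 15s^2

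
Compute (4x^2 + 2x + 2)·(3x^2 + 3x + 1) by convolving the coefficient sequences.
Ascending coefficients: a = [2, 2, 4], b = [1, 3, 3]. c[0] = 2×1 = 2; c[1] = 2×3 + 2×1 = 8; c[2] = 2×3 + 2×3 + 4×1 = 16; c[3] = 2×3 + 4×3 = 18; c[4] = 4×3 = 12. Result coefficients: [2, 8, 16, 18, 12] → 12x^4 + 18x^3 + 16x^2 + 8x + 2

12x^4 + 18x^3 + 16x^2 + 8x + 2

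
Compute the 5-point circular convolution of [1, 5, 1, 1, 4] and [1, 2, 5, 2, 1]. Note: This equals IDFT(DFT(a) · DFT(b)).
Either evaluate y[k] = Σ_j a[j]·b[(k-j) mod 5] directly, or use IDFT(DFT(a) · DFT(b)). y[0] = 1×1 + 5×1 + 1×2 + 1×5 + 4×2 = 21; y[1] = 1×2 + 5×1 + 1×1 + 1×2 + 4×5 = 30; y[2] = 1×5 + 5×2 + 1×1 + 1×1 + 4×2 = 25; y[3] = 1×2 + 5×5 + 1×2 + 1×1 + 4×1 = 34; y[4] = 1×1 + 5×2 + 1×5 + 1×2 + 4×1 = 22. Result: [21, 30, 25, 34, 22]

[21, 30, 25, 34, 22]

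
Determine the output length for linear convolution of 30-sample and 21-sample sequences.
Linear/full convolution length: m + n - 1 = 30 + 21 - 1 = 50

50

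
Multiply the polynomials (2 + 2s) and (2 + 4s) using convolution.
Ascending coefficients: a = [2, 2], b = [2, 4]. c[0] = 2×2 = 4; c[1] = 2×4 + 2×2 = 12; c[2] = 2×4 = 8. Result coefficients: [4, 12, 8] → 4 + 12s + 8s^2

4 + 12s + 8s^2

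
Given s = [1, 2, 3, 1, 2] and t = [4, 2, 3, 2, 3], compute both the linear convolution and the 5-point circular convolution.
Linear: y_lin[0] = 1×4 = 4; y_lin[1] = 1×2 + 2×4 = 10; y_lin[2] = 1×3 + 2×2 + 3×4 = 19; y_lin[3] = 1×2 + 2×3 + 3×2 + 1×4 = 18; y_lin[4] = 1×3 + 2×2 + 3×3 + 1×2 + 2×4 = 26; y_lin[5] = 2×3 + 3×2 + 1×3 + 2×2 = 19; y_lin[6] = 3×3 + 1×2 + 2×3 = 17; y_lin[7] = 1×3 + 2×2 = 7; y_lin[8] = 2×3 = 6 → [4, 10, 19, 18, 26, 19, 17, 7, 6]. Circular (length 5): y[0] = 1×4 + 2×3 + 3×2 + 1×3 + 2×2 = 23; y[1] = 1×2 + 2×4 + 3×3 + 1×2 + 2×3 = 27; y[2] = 1×3 + 2×2 + 3×4 + 1×3 + 2×2 = 26; y[3] = 1×2 + 2×3 + 3×2 + 1×4 + 2×3 = 24; y[4] = 1×3 + 2×2 + 3×3 + 1×2 + 2×4 = 26 → [23, 27, 26, 24, 26]

Linear: [4, 10, 19, 18, 26, 19, 17, 7, 6], Circular: [23, 27, 26, 24, 26]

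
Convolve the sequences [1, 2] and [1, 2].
y[0] = 1×1 = 1; y[1] = 1×2 + 2×1 = 4; y[2] = 2×2 = 4

[1, 4, 4]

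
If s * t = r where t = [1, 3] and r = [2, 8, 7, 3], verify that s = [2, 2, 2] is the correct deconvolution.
Forward-compute [2, 2, 2] * [1, 3]: r[0] = 2×1 = 2; r[1] = 2×3 + 2×1 = 8; r[2] = 2×3 + 2×1 = 8; r[3] = 2×3 = 6 → [2, 8, 8, 6]. Does not match given r = [2, 8, 7, 3].

Not verified. [2, 2, 2] * [1, 3] = [2, 8, 8, 6], which differs from [2, 8, 7, 3] at index 2.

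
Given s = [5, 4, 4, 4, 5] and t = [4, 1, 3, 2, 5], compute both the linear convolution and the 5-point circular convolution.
Linear: y_lin[0] = 5×4 = 20; y_lin[1] = 5×1 + 4×4 = 21; y_lin[2] = 5×3 + 4×1 + 4×4 = 35; y_lin[3] = 5×2 + 4×3 + 4×1 + 4×4 = 42; y_lin[4] = 5×5 + 4×2 + 4×3 + 4×1 + 5×4 = 69; y_lin[5] = 4×5 + 4×2 + 4×3 + 5×1 = 45; y_lin[6] = 4×5 + 4×2 + 5×3 = 43; y_lin[7] = 4×5 + 5×2 = 30; y_lin[8] = 5×5 = 25 → [20, 21, 35, 42, 69, 45, 43, 30, 25]. Circular (length 5): y[0] = 5×4 + 4×5 + 4×2 + 4×3 + 5×1 = 65; y[1] = 5×1 + 4×4 + 4×5 + 4×2 + 5×3 = 64; y[2] = 5×3 + 4×1 + 4×4 + 4×5 + 5×2 = 65; y[3] = 5×2 + 4×3 + 4×1 + 4×4 + 5×5 = 67; y[4] = 5×5 + 4×2 + 4×3 + 4×1 + 5×4 = 69 → [65, 64, 65, 67, 69]

Linear: [20, 21, 35, 42, 69, 45, 43, 30, 25], Circular: [65, 64, 65, 67, 69]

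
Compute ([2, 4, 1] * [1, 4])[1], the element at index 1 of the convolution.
Use y[k] = Σ_i a[i]·b[k-i] at k=1. y[1] = 2×4 + 4×1 = 12

12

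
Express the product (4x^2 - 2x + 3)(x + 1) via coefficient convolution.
Ascending coefficients: a = [3, -2, 4], b = [1, 1]. c[0] = 3×1 = 3; c[1] = 3×1 + -2×1 = 1; c[2] = -2×1 + 4×1 = 2; c[3] = 4×1 = 4. Result coefficients: [3, 1, 2, 4] → 4x^3 + 2x^2 + x + 3

4x^3 + 2x^2 + x + 3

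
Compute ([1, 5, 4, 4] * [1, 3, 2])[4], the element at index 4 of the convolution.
Use y[k] = Σ_i a[i]·b[k-i] at k=4. y[4] = 4×2 + 4×3 = 20

20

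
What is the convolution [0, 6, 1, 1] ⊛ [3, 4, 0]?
y[0] = 0×3 = 0; y[1] = 0×4 + 6×3 = 18; y[2] = 0×0 + 6×4 + 1×3 = 27; y[3] = 6×0 + 1×4 + 1×3 = 7; y[4] = 1×0 + 1×4 = 4; y[5] = 1×0 = 0

[0, 18, 27, 7, 4, 0]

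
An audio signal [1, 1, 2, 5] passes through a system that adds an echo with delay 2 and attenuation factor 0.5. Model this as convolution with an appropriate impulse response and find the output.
Direct-path + delayed-attenuated-path model → impulse response h = [1, 0, 0.5] (1 at lag 0, 0.5 at lag 2). Output y[n] = x[n] + 0.5·x[n - 2] (with x[n] = 0 outside 0..3): y[0] = 1 + 0.5×0 = 1; y[1] = 1 + 0.5×0 = 1; y[2] = 2 + 0.5×1 = 2.5; y[3] = 5 + 0.5×1 = 5.5; y[4] = 0 + 0.5×2 = 1.0; y[5] = 0 + 0.5×5 = 2.5. So y = [1, 1, 2.5, 5.5, 1.0, 2.5]

[1, 1, 2.5, 5.5, 1.0, 2.5]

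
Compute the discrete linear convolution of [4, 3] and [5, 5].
y[0] = 4×5 = 20; y[1] = 4×5 + 3×5 = 35; y[2] = 3×5 = 15

[20, 35, 15]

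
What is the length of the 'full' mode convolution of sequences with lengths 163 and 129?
Linear/full convolution length: m + n - 1 = 163 + 129 - 1 = 291

291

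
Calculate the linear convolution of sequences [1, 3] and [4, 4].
y[0] = 1×4 = 4; y[1] = 1×4 + 3×4 = 16; y[2] = 3×4 = 12

[4, 16, 12]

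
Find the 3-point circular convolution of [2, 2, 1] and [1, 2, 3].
Use y[k] = Σ_j x[j]·h[(k-j) mod 3]. y[0] = 2×1 + 2×3 + 1×2 = 10; y[1] = 2×2 + 2×1 + 1×3 = 9; y[2] = 2×3 + 2×2 + 1×1 = 11. Result: [10, 9, 11]

[10, 9, 11]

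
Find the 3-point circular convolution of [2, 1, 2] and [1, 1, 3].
Use y[k] = Σ_j u[j]·v[(k-j) mod 3]. y[0] = 2×1 + 1×3 + 2×1 = 7; y[1] = 2×1 + 1×1 + 2×3 = 9; y[2] = 2×3 + 1×1 + 2×1 = 9. Result: [7, 9, 9]

[7, 9, 9]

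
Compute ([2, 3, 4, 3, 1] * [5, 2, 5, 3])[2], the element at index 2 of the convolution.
Use y[k] = Σ_i a[i]·b[k-i] at k=2. y[2] = 2×5 + 3×2 + 4×5 = 36

36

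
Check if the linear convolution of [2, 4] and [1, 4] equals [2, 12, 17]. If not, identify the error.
Recompute linear convolution of [2, 4] and [1, 4]: y[0] = 2×1 = 2; y[1] = 2×4 + 4×1 = 12; y[2] = 4×4 = 16 → [2, 12, 16]. Compare to given [2, 12, 17]: they differ at index 2: given 17, correct 16, so answer: No

No. Error at index 2: given 17, correct 16.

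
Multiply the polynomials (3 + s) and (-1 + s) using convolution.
Ascending coefficients: a = [3, 1], b = [-1, 1]. c[0] = 3×-1 = -3; c[1] = 3×1 + 1×-1 = 2; c[2] = 1×1 = 1. Result coefficients: [-3, 2, 1] → -3 + 2s + s^2

-3 + 2s + s^2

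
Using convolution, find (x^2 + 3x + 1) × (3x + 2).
Ascending coefficients: a = [1, 3, 1], b = [2, 3]. c[0] = 1×2 = 2; c[1] = 1×3 + 3×2 = 9; c[2] = 3×3 + 1×2 = 11; c[3] = 1×3 = 3. Result coefficients: [2, 9, 11, 3] → 3x^3 + 11x^2 + 9x + 2

3x^3 + 11x^2 + 9x + 2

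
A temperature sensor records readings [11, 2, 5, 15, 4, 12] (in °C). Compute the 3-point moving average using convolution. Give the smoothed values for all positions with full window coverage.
3-point moving average kernel = [1, 1, 1]. Apply in 'valid' mode (full window coverage): avg[0] = (11 + 2 + 5) / 3 = 6.0; avg[1] = (2 + 5 + 15) / 3 = 7.33; avg[2] = (5 + 15 + 4) / 3 = 8.0; avg[3] = (15 + 4 + 12) / 3 = 10.33. Smoothed values: [6.0, 7.33, 8.0, 10.33]

[6.0, 7.33, 8.0, 10.33]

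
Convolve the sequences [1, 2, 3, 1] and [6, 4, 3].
y[0] = 1×6 = 6; y[1] = 1×4 + 2×6 = 16; y[2] = 1×3 + 2×4 + 3×6 = 29; y[3] = 2×3 + 3×4 + 1×6 = 24; y[4] = 3×3 + 1×4 = 13; y[5] = 1×3 = 3

[6, 16, 29, 24, 13, 3]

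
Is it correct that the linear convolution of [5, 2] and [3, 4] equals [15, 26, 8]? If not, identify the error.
Recompute linear convolution of [5, 2] and [3, 4]: y[0] = 5×3 = 15; y[1] = 5×4 + 2×3 = 26; y[2] = 2×4 = 8 → [15, 26, 8]. Given [15, 26, 8] matches, so answer: Yes

Yes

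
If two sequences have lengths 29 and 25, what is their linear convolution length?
Linear/full convolution length: m + n - 1 = 29 + 25 - 1 = 53

53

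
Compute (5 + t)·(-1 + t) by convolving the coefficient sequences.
Ascending coefficients: a = [5, 1], b = [-1, 1]. c[0] = 5×-1 = -5; c[1] = 5×1 + 1×-1 = 4; c[2] = 1×1 = 1. Result coefficients: [-5, 4, 1] → -5 + 4t + t^2

-5 + 4t + t^2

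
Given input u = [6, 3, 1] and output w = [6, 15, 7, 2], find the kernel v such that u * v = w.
Output length 4 = len(u) + len(v) - 1 ⇒ len(v) = 2. Solve v forward using v[k] = (w[k] - Σ_{i≥1} u[i]·v[k-i]) / u[0]: v[0] = w[0] / u[0] = 6 / 6 = 1; v[1] = (w[1] - 3×1) / u[0] = (15 - 3×1) / 6 = 2. So v = [1, 2]. Forward-check [6, 3, 1] * [1, 2]: w[0] = 6×1 = 6; w[1] = 6×2 + 3×1 = 15; w[2] = 3×2 + 1×1 = 7; w[3] = 1×2 = 2 → [6, 15, 7, 2] ✓

[1, 2]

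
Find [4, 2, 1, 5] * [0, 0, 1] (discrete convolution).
y[0] = 4×0 = 0; y[1] = 4×0 + 2×0 = 0; y[2] = 4×1 + 2×0 + 1×0 = 4; y[3] = 2×1 + 1×0 + 5×0 = 2; y[4] = 1×1 + 5×0 = 1; y[5] = 5×1 = 5

[0, 0, 4, 2, 1, 5]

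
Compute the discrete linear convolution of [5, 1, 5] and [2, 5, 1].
y[0] = 5×2 = 10; y[1] = 5×5 + 1×2 = 27; y[2] = 5×1 + 1×5 + 5×2 = 20; y[3] = 1×1 + 5×5 = 26; y[4] = 5×1 = 5

[10, 27, 20, 26, 5]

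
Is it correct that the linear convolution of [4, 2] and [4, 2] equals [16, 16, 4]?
Recompute linear convolution of [4, 2] and [4, 2]: y[0] = 4×4 = 16; y[1] = 4×2 + 2×4 = 16; y[2] = 2×2 = 4 → [16, 16, 4]. Given [16, 16, 4] matches, so answer: Yes

Yes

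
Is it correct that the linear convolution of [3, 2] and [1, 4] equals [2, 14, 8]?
Recompute linear convolution of [3, 2] and [1, 4]: y[0] = 3×1 = 3; y[1] = 3×4 + 2×1 = 14; y[2] = 2×4 = 8 → [3, 14, 8]. Compare to given [2, 14, 8]: they differ at index 0: given 2, correct 3, so answer: No

No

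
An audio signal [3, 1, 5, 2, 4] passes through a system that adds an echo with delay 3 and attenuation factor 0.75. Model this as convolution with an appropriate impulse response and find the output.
Direct-path + delayed-attenuated-path model → impulse response h = [1, 0, 0, 0.75] (1 at lag 0, 0.75 at lag 3). Output y[n] = x[n] + 0.75·x[n - 3] (with x[n] = 0 outside 0..4): y[0] = 3 + 0.75×0 = 3; y[1] = 1 + 0.75×0 = 1; y[2] = 5 + 0.75×0 = 5; y[3] = 2 + 0.75×3 = 4.25; y[4] = 4 + 0.75×1 = 4.75; y[5] = 0 + 0.75×5 = 3.75; y[6] = 0 + 0.75×2 = 1.5; y[7] = 0 + 0.75×4 = 3.0. So y = [3, 1, 5, 4.25, 4.75, 3.75, 1.5, 3.0]

[3, 1, 5, 4.25, 4.75, 3.75, 1.5, 3.0]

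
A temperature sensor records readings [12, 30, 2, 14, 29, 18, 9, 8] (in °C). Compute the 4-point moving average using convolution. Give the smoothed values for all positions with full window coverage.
4-point moving average kernel = [1, 1, 1, 1]. Apply in 'valid' mode (full window coverage): avg[0] = (12 + 30 + 2 + 14) / 4 = 14.5; avg[1] = (30 + 2 + 14 + 29) / 4 = 18.75; avg[2] = (2 + 14 + 29 + 18) / 4 = 15.75; avg[3] = (14 + 29 + 18 + 9) / 4 = 17.5; avg[4] = (29 + 18 + 9 + 8) / 4 = 16.0. Smoothed values: [14.5, 18.75, 15.75, 17.5, 16.0]

[14.5, 18.75, 15.75, 17.5, 16.0]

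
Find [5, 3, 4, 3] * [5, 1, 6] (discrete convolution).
y[0] = 5×5 = 25; y[1] = 5×1 + 3×5 = 20; y[2] = 5×6 + 3×1 + 4×5 = 53; y[3] = 3×6 + 4×1 + 3×5 = 37; y[4] = 4×6 + 3×1 = 27; y[5] = 3×6 = 18

[25, 20, 53, 37, 27, 18]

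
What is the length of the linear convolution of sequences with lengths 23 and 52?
Linear/full convolution length: m + n - 1 = 23 + 52 - 1 = 74

74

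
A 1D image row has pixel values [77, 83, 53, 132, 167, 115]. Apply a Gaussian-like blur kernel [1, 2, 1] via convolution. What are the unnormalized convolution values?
Convolve image row [77, 83, 53, 132, 167, 115] with kernel [1, 2, 1]: y[0] = 77×1 = 77; y[1] = 77×2 + 83×1 = 237; y[2] = 77×1 + 83×2 + 53×1 = 296; y[3] = 83×1 + 53×2 + 132×1 = 321; y[4] = 53×1 + 132×2 + 167×1 = 484; y[5] = 132×1 + 167×2 + 115×1 = 581; y[6] = 167×1 + 115×2 = 397; y[7] = 115×1 = 115 → [77, 237, 296, 321, 484, 581, 397, 115]. Normalization factor = sum(kernel) = 4.

[77, 237, 296, 321, 484, 581, 397, 115]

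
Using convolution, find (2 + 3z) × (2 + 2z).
Ascending coefficients: a = [2, 3], b = [2, 2]. c[0] = 2×2 = 4; c[1] = 2×2 + 3×2 = 10; c[2] = 3×2 = 6. Result coefficients: [4, 10, 6] → 4 + 10z + 6z^2

4 + 10z + 6z^2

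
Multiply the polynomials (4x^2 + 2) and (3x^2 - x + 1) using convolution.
Ascending coefficients: a = [2, 0, 4], b = [1, -1, 3]. c[0] = 2×1 = 2; c[1] = 2×-1 + 0×1 = -2; c[2] = 2×3 + 0×-1 + 4×1 = 10; c[3] = 0×3 + 4×-1 = -4; c[4] = 4×3 = 12. Result coefficients: [2, -2, 10, -4, 12] → 12x^4 - 4x^3 + 10x^2 - 2x + 2

12x^4 - 4x^3 + 10x^2 - 2x + 2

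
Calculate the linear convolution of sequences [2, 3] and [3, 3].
y[0] = 2×3 = 6; y[1] = 2×3 + 3×3 = 15; y[2] = 3×3 = 9

[6, 15, 9]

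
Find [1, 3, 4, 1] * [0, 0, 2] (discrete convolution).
y[0] = 1×0 = 0; y[1] = 1×0 + 3×0 = 0; y[2] = 1×2 + 3×0 + 4×0 = 2; y[3] = 3×2 + 4×0 + 1×0 = 6; y[4] = 4×2 + 1×0 = 8; y[5] = 1×2 = 2

[0, 0, 2, 6, 8, 2]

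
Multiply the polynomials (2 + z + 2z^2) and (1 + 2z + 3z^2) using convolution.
Ascending coefficients: a = [2, 1, 2], b = [1, 2, 3]. c[0] = 2×1 = 2; c[1] = 2×2 + 1×1 = 5; c[2] = 2×3 + 1×2 + 2×1 = 10; c[3] = 1×3 + 2×2 = 7; c[4] = 2×3 = 6. Result coefficients: [2, 5, 10, 7, 6] → 2 + 5z + 10z^2 + 7z^3 + 6z^4

2 + 5z + 10z^2 + 7z^3 + 6z^4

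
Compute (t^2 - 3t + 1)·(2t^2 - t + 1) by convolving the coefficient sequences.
Ascending coefficients: a = [1, -3, 1], b = [1, -1, 2]. c[0] = 1×1 = 1; c[1] = 1×-1 + -3×1 = -4; c[2] = 1×2 + -3×-1 + 1×1 = 6; c[3] = -3×2 + 1×-1 = -7; c[4] = 1×2 = 2. Result coefficients: [1, -4, 6, -7, 2] → 2t^4 - 7t^3 + 6t^2 - 4t + 1

2t^4 - 7t^3 + 6t^2 - 4t + 1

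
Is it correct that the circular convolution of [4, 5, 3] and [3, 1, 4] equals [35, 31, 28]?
Recompute circular convolution of [4, 5, 3] and [3, 1, 4]: y[0] = 4×3 + 5×4 + 3×1 = 35; y[1] = 4×1 + 5×3 + 3×4 = 31; y[2] = 4×4 + 5×1 + 3×3 = 30 → [35, 31, 30]. Compare to given [35, 31, 28]: they differ at index 2: given 28, correct 30, so answer: No

No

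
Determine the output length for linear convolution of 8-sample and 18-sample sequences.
Linear/full convolution length: m + n - 1 = 8 + 18 - 1 = 25

25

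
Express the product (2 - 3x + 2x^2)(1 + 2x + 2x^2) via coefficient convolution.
Ascending coefficients: a = [2, -3, 2], b = [1, 2, 2]. c[0] = 2×1 = 2; c[1] = 2×2 + -3×1 = 1; c[2] = 2×2 + -3×2 + 2×1 = 0; c[3] = -3×2 + 2×2 = -2; c[4] = 2×2 = 4. Result coefficients: [2, 1, 0, -2, 4] → 2 + x - 2x^3 + 4x^4

2 + x - 2x^3 + 4x^4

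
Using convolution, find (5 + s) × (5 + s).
Ascending coefficients: a = [5, 1], b = [5, 1]. c[0] = 5×5 = 25; c[1] = 5×1 + 1×5 = 10; c[2] = 1×1 = 1. Result coefficients: [25, 10, 1] → 25 + 10s + s^2

25 + 10s + s^2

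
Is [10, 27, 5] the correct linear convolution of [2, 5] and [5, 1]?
Recompute linear convolution of [2, 5] and [5, 1]: y[0] = 2×5 = 10; y[1] = 2×1 + 5×5 = 27; y[2] = 5×1 = 5 → [10, 27, 5]. Given [10, 27, 5] matches, so answer: Yes

Yes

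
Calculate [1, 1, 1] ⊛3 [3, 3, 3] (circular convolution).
Use y[k] = Σ_j u[j]·v[(k-j) mod 3]. y[0] = 1×3 + 1×3 + 1×3 = 9; y[1] = 1×3 + 1×3 + 1×3 = 9; y[2] = 1×3 + 1×3 + 1×3 = 9. Result: [9, 9, 9]

[9, 9, 9]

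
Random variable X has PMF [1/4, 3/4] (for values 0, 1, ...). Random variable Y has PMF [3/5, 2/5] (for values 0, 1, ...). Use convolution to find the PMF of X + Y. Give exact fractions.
P(X+Y=k) = Σ_i P(X=i)·P(Y=k-i) — a convolution of [1/4, 3/4] and [3/5, 2/5]. P(X+Y=0) = (1/4)×(3/5) = 3/20; P(X+Y=1) = (1/4)×(2/5) + (3/4)×(3/5) = 1/10 + 9/20 = 11/20; P(X+Y=2) = (3/4)×(2/5) = 3/10. PMF: [3/20, 11/20, 3/10] (sums to 1 ✓)

[3/20, 11/20, 3/10]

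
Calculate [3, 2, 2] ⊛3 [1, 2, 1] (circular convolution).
Use y[k] = Σ_j x[j]·h[(k-j) mod 3]. y[0] = 3×1 + 2×1 + 2×2 = 9; y[1] = 3×2 + 2×1 + 2×1 = 10; y[2] = 3×1 + 2×2 + 2×1 = 9. Result: [9, 10, 9]

[9, 10, 9]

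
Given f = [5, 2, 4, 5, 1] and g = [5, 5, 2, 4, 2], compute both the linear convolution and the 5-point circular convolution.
Linear: y_lin[0] = 5×5 = 25; y_lin[1] = 5×5 + 2×5 = 35; y_lin[2] = 5×2 + 2×5 + 4×5 = 40; y_lin[3] = 5×4 + 2×2 + 4×5 + 5×5 = 69; y_lin[4] = 5×2 + 2×4 + 4×2 + 5×5 + 1×5 = 56; y_lin[5] = 2×2 + 4×4 + 5×2 + 1×5 = 35; y_lin[6] = 4×2 + 5×4 + 1×2 = 30; y_lin[7] = 5×2 + 1×4 = 14; y_lin[8] = 1×2 = 2 → [25, 35, 40, 69, 56, 35, 30, 14, 2]. Circular (length 5): y[0] = 5×5 + 2×2 + 4×4 + 5×2 + 1×5 = 60; y[1] = 5×5 + 2×5 + 4×2 + 5×4 + 1×2 = 65; y[2] = 5×2 + 2×5 + 4×5 + 5×2 + 1×4 = 54; y[3] = 5×4 + 2×2 + 4×5 + 5×5 + 1×2 = 71; y[4] = 5×2 + 2×4 + 4×2 + 5×5 + 1×5 = 56 → [60, 65, 54, 71, 56]

Linear: [25, 35, 40, 69, 56, 35, 30, 14, 2], Circular: [60, 65, 54, 71, 56]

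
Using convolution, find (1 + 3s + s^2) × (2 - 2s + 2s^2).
Ascending coefficients: a = [1, 3, 1], b = [2, -2, 2]. c[0] = 1×2 = 2; c[1] = 1×-2 + 3×2 = 4; c[2] = 1×2 + 3×-2 + 1×2 = -2; c[3] = 3×2 + 1×-2 = 4; c[4] = 1×2 = 2. Result coefficients: [2, 4, -2, 4, 2] → 2 + 4s - 2s^2 + 4s^3 + 2s^4

2 + 4s - 2s^2 + 4s^3 + 2s^4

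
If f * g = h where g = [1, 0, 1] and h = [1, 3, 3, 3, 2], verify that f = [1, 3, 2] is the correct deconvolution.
Forward-compute [1, 3, 2] * [1, 0, 1]: h[0] = 1×1 = 1; h[1] = 1×0 + 3×1 = 3; h[2] = 1×1 + 3×0 + 2×1 = 3; h[3] = 3×1 + 2×0 = 3; h[4] = 2×1 = 2 → [1, 3, 3, 3, 2]. Matches given h = [1, 3, 3, 3, 2], so verified.

Verified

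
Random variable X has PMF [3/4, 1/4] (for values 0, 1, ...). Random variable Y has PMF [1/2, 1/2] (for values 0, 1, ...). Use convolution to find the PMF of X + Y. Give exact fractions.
P(X+Y=k) = Σ_i P(X=i)·P(Y=k-i) — a convolution of [3/4, 1/4] and [1/2, 1/2]. P(X+Y=0) = (3/4)×(1/2) = 3/8; P(X+Y=1) = (3/4)×(1/2) + (1/4)×(1/2) = 3/8 + 1/8 = 1/2; P(X+Y=2) = (1/4)×(1/2) = 1/8. PMF: [3/8, 1/2, 1/8] (sums to 1 ✓)

[3/8, 1/2, 1/8]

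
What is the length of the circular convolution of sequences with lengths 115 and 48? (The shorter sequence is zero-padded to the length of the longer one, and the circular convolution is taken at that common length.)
Circular convolution (zero-padding the shorter input) has length max(m, n) = max(115, 48) = 115

115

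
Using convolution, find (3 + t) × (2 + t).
Ascending coefficients: a = [3, 1], b = [2, 1]. c[0] = 3×2 = 6; c[1] = 3×1 + 1×2 = 5; c[2] = 1×1 = 1. Result coefficients: [6, 5, 1] → 6 + 5t + t^2

6 + 5t + t^2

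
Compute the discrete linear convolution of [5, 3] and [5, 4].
y[0] = 5×5 = 25; y[1] = 5×4 + 3×5 = 35; y[2] = 3×4 = 12

[25, 35, 12]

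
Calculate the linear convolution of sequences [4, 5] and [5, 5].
y[0] = 4×5 = 20; y[1] = 4×5 + 5×5 = 45; y[2] = 5×5 = 25

[20, 45, 25]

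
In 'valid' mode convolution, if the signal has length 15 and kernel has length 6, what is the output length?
'Valid' mode counts only positions where the kernel fully overlaps the signal: m - n + 1 = 15 - 6 + 1 = 10

10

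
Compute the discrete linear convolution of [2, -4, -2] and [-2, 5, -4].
y[0] = 2×-2 = -4; y[1] = 2×5 + -4×-2 = 18; y[2] = 2×-4 + -4×5 + -2×-2 = -24; y[3] = -4×-4 + -2×5 = 6; y[4] = -2×-4 = 8

[-4, 18, -24, 6, 8]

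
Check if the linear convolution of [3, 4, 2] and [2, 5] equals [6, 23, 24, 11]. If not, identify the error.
Recompute linear convolution of [3, 4, 2] and [2, 5]: y[0] = 3×2 = 6; y[1] = 3×5 + 4×2 = 23; y[2] = 4×5 + 2×2 = 24; y[3] = 2×5 = 10 → [6, 23, 24, 10]. Compare to given [6, 23, 24, 11]: they differ at index 3: given 11, correct 10, so answer: No

No. Error at index 3: given 11, correct 10.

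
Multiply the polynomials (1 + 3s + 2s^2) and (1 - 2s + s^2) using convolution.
Ascending coefficients: a = [1, 3, 2], b = [1, -2, 1]. c[0] = 1×1 = 1; c[1] = 1×-2 + 3×1 = 1; c[2] = 1×1 + 3×-2 + 2×1 = -3; c[3] = 3×1 + 2×-2 = -1; c[4] = 2×1 = 2. Result coefficients: [1, 1, -3, -1, 2] → 1 + s - 3s^2 - s^3 + 2s^4

1 + s - 3s^2 - s^3 + 2s^4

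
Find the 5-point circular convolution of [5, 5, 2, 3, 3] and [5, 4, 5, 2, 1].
Use y[k] = Σ_j f[j]·g[(k-j) mod 5]. y[0] = 5×5 + 5×1 + 2×2 + 3×5 + 3×4 = 61; y[1] = 5×4 + 5×5 + 2×1 + 3×2 + 3×5 = 68; y[2] = 5×5 + 5×4 + 2×5 + 3×1 + 3×2 = 64; y[3] = 5×2 + 5×5 + 2×4 + 3×5 + 3×1 = 61; y[4] = 5×1 + 5×2 + 2×5 + 3×4 + 3×5 = 52. Result: [61, 68, 64, 61, 52]

[61, 68, 64, 61, 52]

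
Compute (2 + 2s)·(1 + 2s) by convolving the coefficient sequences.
Ascending coefficients: a = [2, 2], b = [1, 2]. c[0] = 2×1 = 2; c[1] = 2×2 + 2×1 = 6; c[2] = 2×2 = 4. Result coefficients: [2, 6, 4] → 2 + 6s + 4s^2

2 + 6s + 4s^2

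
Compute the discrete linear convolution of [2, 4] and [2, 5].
y[0] = 2×2 = 4; y[1] = 2×5 + 4×2 = 18; y[2] = 4×5 = 20

[4, 18, 20]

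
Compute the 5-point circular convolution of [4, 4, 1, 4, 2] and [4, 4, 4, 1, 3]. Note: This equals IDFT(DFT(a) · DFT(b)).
Either evaluate y[k] = Σ_j a[j]·b[(k-j) mod 5] directly, or use IDFT(DFT(a) · DFT(b)). y[0] = 4×4 + 4×3 + 1×1 + 4×4 + 2×4 = 53; y[1] = 4×4 + 4×4 + 1×3 + 4×1 + 2×4 = 47; y[2] = 4×4 + 4×4 + 1×4 + 4×3 + 2×1 = 50; y[3] = 4×1 + 4×4 + 1×4 + 4×4 + 2×3 = 46; y[4] = 4×3 + 4×1 + 1×4 + 4×4 + 2×4 = 44. Result: [53, 47, 50, 46, 44]

[53, 47, 50, 46, 44]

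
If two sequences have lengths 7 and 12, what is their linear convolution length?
Linear/full convolution length: m + n - 1 = 7 + 12 - 1 = 18

18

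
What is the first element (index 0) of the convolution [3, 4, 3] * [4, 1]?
Use y[k] = Σ_i a[i]·b[k-i] at k=0. y[0] = 3×4 = 12

12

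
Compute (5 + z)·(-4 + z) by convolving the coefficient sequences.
Ascending coefficients: a = [5, 1], b = [-4, 1]. c[0] = 5×-4 = -20; c[1] = 5×1 + 1×-4 = 1; c[2] = 1×1 = 1. Result coefficients: [-20, 1, 1] → -20 + z + z^2

-20 + z + z^2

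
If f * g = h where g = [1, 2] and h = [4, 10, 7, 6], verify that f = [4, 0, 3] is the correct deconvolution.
Forward-compute [4, 0, 3] * [1, 2]: h[0] = 4×1 = 4; h[1] = 4×2 + 0×1 = 8; h[2] = 0×2 + 3×1 = 3; h[3] = 3×2 = 6 → [4, 8, 3, 6]. Does not match given h = [4, 10, 7, 6].

Not verified. [4, 0, 3] * [1, 2] = [4, 8, 3, 6], which differs from [4, 10, 7, 6] at index 1.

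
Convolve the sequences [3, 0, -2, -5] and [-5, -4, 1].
y[0] = 3×-5 = -15; y[1] = 3×-4 + 0×-5 = -12; y[2] = 3×1 + 0×-4 + -2×-5 = 13; y[3] = 0×1 + -2×-4 + -5×-5 = 33; y[4] = -2×1 + -5×-4 = 18; y[5] = -5×1 = -5

[-15, -12, 13, 33, 18, -5]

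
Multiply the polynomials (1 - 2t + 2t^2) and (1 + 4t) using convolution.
Ascending coefficients: a = [1, -2, 2], b = [1, 4]. c[0] = 1×1 = 1; c[1] = 1×4 + -2×1 = 2; c[2] = -2×4 + 2×1 = -6; c[3] = 2×4 = 8. Result coefficients: [1, 2, -6, 8] → 1 + 2t - 6t^2 + 8t^3

1 + 2t - 6t^2 + 8t^3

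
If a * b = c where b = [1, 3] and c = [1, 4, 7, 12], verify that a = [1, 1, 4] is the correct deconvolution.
Forward-compute [1, 1, 4] * [1, 3]: c[0] = 1×1 = 1; c[1] = 1×3 + 1×1 = 4; c[2] = 1×3 + 4×1 = 7; c[3] = 4×3 = 12 → [1, 4, 7, 12]. Matches given c = [1, 4, 7, 12], so verified.

Verified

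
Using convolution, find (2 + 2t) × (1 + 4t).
Ascending coefficients: a = [2, 2], b = [1, 4]. c[0] = 2×1 = 2; c[1] = 2×4 + 2×1 = 10; c[2] = 2×4 = 8. Result coefficients: [2, 10, 8] → 2 + 10t + 8t^2

2 + 10t + 8t^2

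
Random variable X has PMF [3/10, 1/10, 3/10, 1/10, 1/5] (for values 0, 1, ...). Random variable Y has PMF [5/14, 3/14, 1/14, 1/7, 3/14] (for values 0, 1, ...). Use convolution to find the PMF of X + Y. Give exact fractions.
P(X+Y=k) = Σ_i P(X=i)·P(Y=k-i) — a convolution of [3/10, 1/10, 3/10, 1/10, 1/5] and [5/14, 3/14, 1/14, 1/7, 3/14]. P(X+Y=0) = (3/10)×(5/14) = 3/28; P(X+Y=1) = (3/10)×(3/14) + (1/10)×(5/14) = 9/140 + 1/28 = 1/10; P(X+Y=2) = (3/10)×(1/14) + (1/10)×(3/14) + (3/10)×(5/14) = 3/140 + 3/140 + 3/28 = 3/20; P(X+Y=3) = (3/10)×(1/7) + (1/10)×(1/14) + (3/10)×(3/14) + (1/10)×(5/14) = 3/70 + 1/140 + 9/140 + 1/28 = 3/20; P(X+Y=4) = (3/10)×(3/14) + (1/10)×(1/7) + (3/10)×(1/14) + (1/10)×(3/14) + (1/5)×(5/14) = 9/140 + 1/70 + 3/140 + 3/140 + 1/14 = 27/140; P(X+Y=5) = (1/10)×(3/14) + (3/10)×(1/7) + (1/10)×(1/14) + (1/5)×(3/14) = 3/140 + 3/70 + 1/140 + 3/70 = 4/35; P(X+Y=6) = (3/10)×(3/14) + (1/10)×(1/7) + (1/5)×(1/14) = 9/140 + 1/70 + 1/70 = 13/140; P(X+Y=7) = (1/10)×(3/14) + (1/5)×(1/7) = 3/140 + 1/35 = 1/20; P(X+Y=8) = (1/5)×(3/14) = 3/70. PMF: [3/28, 1/10, 3/20, 3/20, 27/140, 4/35, 13/140, 1/20, 3/70] (sums to 1 ✓)

[3/28, 1/10, 3/20, 3/20, 27/140, 4/35, 13/140, 1/20, 3/70]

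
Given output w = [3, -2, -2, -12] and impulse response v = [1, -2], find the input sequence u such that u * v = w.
Deconvolve w=[3, -2, -2, -12] by v=[1, -2]. Since v[0]=1, solve forward: u[0] = w[0] / 1 = 3; u[1] = (w[1] - 3×-2) / 1 = 4; u[2] = (w[2] - 4×-2) / 1 = 6. So u = [3, 4, 6]. Check by forward convolution: w[0] = 3×1 = 3; w[1] = 3×-2 + 4×1 = -2; w[2] = 4×-2 + 6×1 = -2; w[3] = 6×-2 = -12

[3, 4, 6]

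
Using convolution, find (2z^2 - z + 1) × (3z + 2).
Ascending coefficients: a = [1, -1, 2], b = [2, 3]. c[0] = 1×2 = 2; c[1] = 1×3 + -1×2 = 1; c[2] = -1×3 + 2×2 = 1; c[3] = 2×3 = 6. Result coefficients: [2, 1, 1, 6] → 6z^3 + z^2 + z + 2

6z^3 + z^2 + z + 2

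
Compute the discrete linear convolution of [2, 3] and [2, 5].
y[0] = 2×2 = 4; y[1] = 2×5 + 3×2 = 16; y[2] = 3×5 = 15

[4, 16, 15]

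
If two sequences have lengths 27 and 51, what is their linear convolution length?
Linear/full convolution length: m + n - 1 = 27 + 51 - 1 = 77

77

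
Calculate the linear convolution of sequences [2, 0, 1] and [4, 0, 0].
y[0] = 2×4 = 8; y[1] = 2×0 + 0×4 = 0; y[2] = 2×0 + 0×0 + 1×4 = 4; y[3] = 0×0 + 1×0 = 0; y[4] = 1×0 = 0

[8, 0, 4, 0, 0]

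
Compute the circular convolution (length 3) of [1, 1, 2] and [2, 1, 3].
Use y[k] = Σ_j u[j]·v[(k-j) mod 3]. y[0] = 1×2 + 1×3 + 2×1 = 7; y[1] = 1×1 + 1×2 + 2×3 = 9; y[2] = 1×3 + 1×1 + 2×2 = 8. Result: [7, 9, 8]

[7, 9, 8]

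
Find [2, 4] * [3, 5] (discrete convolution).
y[0] = 2×3 = 6; y[1] = 2×5 + 4×3 = 22; y[2] = 4×5 = 20

[6, 22, 20]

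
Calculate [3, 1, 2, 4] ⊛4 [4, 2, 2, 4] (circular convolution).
Use y[k] = Σ_j f[j]·g[(k-j) mod 4]. y[0] = 3×4 + 1×4 + 2×2 + 4×2 = 28; y[1] = 3×2 + 1×4 + 2×4 + 4×2 = 26; y[2] = 3×2 + 1×2 + 2×4 + 4×4 = 32; y[3] = 3×4 + 1×2 + 2×2 + 4×4 = 34. Result: [28, 26, 32, 34]

[28, 26, 32, 34]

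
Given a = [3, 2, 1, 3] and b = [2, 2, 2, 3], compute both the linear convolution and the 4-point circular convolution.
Linear: y_lin[0] = 3×2 = 6; y_lin[1] = 3×2 + 2×2 = 10; y_lin[2] = 3×2 + 2×2 + 1×2 = 12; y_lin[3] = 3×3 + 2×2 + 1×2 + 3×2 = 21; y_lin[4] = 2×3 + 1×2 + 3×2 = 14; y_lin[5] = 1×3 + 3×2 = 9; y_lin[6] = 3×3 = 9 → [6, 10, 12, 21, 14, 9, 9]. Circular (length 4): y[0] = 3×2 + 2×3 + 1×2 + 3×2 = 20; y[1] = 3×2 + 2×2 + 1×3 + 3×2 = 19; y[2] = 3×2 + 2×2 + 1×2 + 3×3 = 21; y[3] = 3×3 + 2×2 + 1×2 + 3×2 = 21 → [20, 19, 21, 21]

Linear: [6, 10, 12, 21, 14, 9, 9], Circular: [20, 19, 21, 21]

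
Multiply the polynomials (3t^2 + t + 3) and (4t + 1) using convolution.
Ascending coefficients: a = [3, 1, 3], b = [1, 4]. c[0] = 3×1 = 3; c[1] = 3×4 + 1×1 = 13; c[2] = 1×4 + 3×1 = 7; c[3] = 3×4 = 12. Result coefficients: [3, 13, 7, 12] → 12t^3 + 7t^2 + 13t + 3

12t^3 + 7t^2 + 13t + 3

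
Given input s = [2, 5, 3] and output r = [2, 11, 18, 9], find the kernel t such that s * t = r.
Output length 4 = len(s) + len(t) - 1 ⇒ len(t) = 2. Solve t forward using t[k] = (r[k] - Σ_{i≥1} s[i]·t[k-i]) / s[0]: t[0] = r[0] / s[0] = 2 / 2 = 1; t[1] = (r[1] - 5×1) / s[0] = (11 - 5×1) / 2 = 3. So t = [1, 3]. Forward-check [2, 5, 3] * [1, 3]: r[0] = 2×1 = 2; r[1] = 2×3 + 5×1 = 11; r[2] = 5×3 + 3×1 = 18; r[3] = 3×3 = 9 → [2, 11, 18, 9] ✓

[1, 3]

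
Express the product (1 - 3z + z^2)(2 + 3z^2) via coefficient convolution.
Ascending coefficients: a = [1, -3, 1], b = [2, 0, 3]. c[0] = 1×2 = 2; c[1] = 1×0 + -3×2 = -6; c[2] = 1×3 + -3×0 + 1×2 = 5; c[3] = -3×3 + 1×0 = -9; c[4] = 1×3 = 3. Result coefficients: [2, -6, 5, -9, 3] → 2 - 6z + 5z^2 - 9z^3 + 3z^4

2 - 6z + 5z^2 - 9z^3 + 3z^4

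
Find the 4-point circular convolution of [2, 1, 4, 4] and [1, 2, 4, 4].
Use y[k] = Σ_j u[j]·v[(k-j) mod 4]. y[0] = 2×1 + 1×4 + 4×4 + 4×2 = 30; y[1] = 2×2 + 1×1 + 4×4 + 4×4 = 37; y[2] = 2×4 + 1×2 + 4×1 + 4×4 = 30; y[3] = 2×4 + 1×4 + 4×2 + 4×1 = 24. Result: [30, 37, 30, 24]

[30, 37, 30, 24]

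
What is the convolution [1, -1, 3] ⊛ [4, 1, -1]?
y[0] = 1×4 = 4; y[1] = 1×1 + -1×4 = -3; y[2] = 1×-1 + -1×1 + 3×4 = 10; y[3] = -1×-1 + 3×1 = 4; y[4] = 3×-1 = -3

[4, -3, 10, 4, -3]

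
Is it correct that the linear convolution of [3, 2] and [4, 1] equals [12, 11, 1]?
Recompute linear convolution of [3, 2] and [4, 1]: y[0] = 3×4 = 12; y[1] = 3×1 + 2×4 = 11; y[2] = 2×1 = 2 → [12, 11, 2]. Compare to given [12, 11, 1]: they differ at index 2: given 1, correct 2, so answer: No

No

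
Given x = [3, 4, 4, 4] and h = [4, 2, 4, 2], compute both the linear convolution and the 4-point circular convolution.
Linear: y_lin[0] = 3×4 = 12; y_lin[1] = 3×2 + 4×4 = 22; y_lin[2] = 3×4 + 4×2 + 4×4 = 36; y_lin[3] = 3×2 + 4×4 + 4×2 + 4×4 = 46; y_lin[4] = 4×2 + 4×4 + 4×2 = 32; y_lin[5] = 4×2 + 4×4 = 24; y_lin[6] = 4×2 = 8 → [12, 22, 36, 46, 32, 24, 8]. Circular (length 4): y[0] = 3×4 + 4×2 + 4×4 + 4×2 = 44; y[1] = 3×2 + 4×4 + 4×2 + 4×4 = 46; y[2] = 3×4 + 4×2 + 4×4 + 4×2 = 44; y[3] = 3×2 + 4×4 + 4×2 + 4×4 = 46 → [44, 46, 44, 46]

Linear: [12, 22, 36, 46, 32, 24, 8], Circular: [44, 46, 44, 46]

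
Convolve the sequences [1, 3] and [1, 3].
y[0] = 1×1 = 1; y[1] = 1×3 + 3×1 = 6; y[2] = 3×3 = 9

[1, 6, 9]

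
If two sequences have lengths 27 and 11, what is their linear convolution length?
Linear/full convolution length: m + n - 1 = 27 + 11 - 1 = 37

37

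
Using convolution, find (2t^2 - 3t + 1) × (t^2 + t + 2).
Ascending coefficients: a = [1, -3, 2], b = [2, 1, 1]. c[0] = 1×2 = 2; c[1] = 1×1 + -3×2 = -5; c[2] = 1×1 + -3×1 + 2×2 = 2; c[3] = -3×1 + 2×1 = -1; c[4] = 2×1 = 2. Result coefficients: [2, -5, 2, -1, 2] → 2t^4 - t^3 + 2t^2 - 5t + 2

2t^4 - t^3 + 2t^2 - 5t + 2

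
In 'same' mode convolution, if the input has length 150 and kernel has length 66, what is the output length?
'Same' mode returns an output with the same length as the input: 150

150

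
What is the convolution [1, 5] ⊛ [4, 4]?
y[0] = 1×4 = 4; y[1] = 1×4 + 5×4 = 24; y[2] = 5×4 = 20

[4, 24, 20]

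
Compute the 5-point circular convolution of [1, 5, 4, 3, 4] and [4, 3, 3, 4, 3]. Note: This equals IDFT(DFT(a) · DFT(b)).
Either evaluate y[k] = Σ_j a[j]·b[(k-j) mod 5] directly, or use IDFT(DFT(a) · DFT(b)). y[0] = 1×4 + 5×3 + 4×4 + 3×3 + 4×3 = 56; y[1] = 1×3 + 5×4 + 4×3 + 3×4 + 4×3 = 59; y[2] = 1×3 + 5×3 + 4×4 + 3×3 + 4×4 = 59; y[3] = 1×4 + 5×3 + 4×3 + 3×4 + 4×3 = 55; y[4] = 1×3 + 5×4 + 4×3 + 3×3 + 4×4 = 60. Result: [56, 59, 59, 55, 60]

[56, 59, 59, 55, 60]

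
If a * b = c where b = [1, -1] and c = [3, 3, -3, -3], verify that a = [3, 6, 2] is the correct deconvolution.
Forward-compute [3, 6, 2] * [1, -1]: c[0] = 3×1 = 3; c[1] = 3×-1 + 6×1 = 3; c[2] = 6×-1 + 2×1 = -4; c[3] = 2×-1 = -2 → [3, 3, -4, -2]. Does not match given c = [3, 3, -3, -3].

Not verified. [3, 6, 2] * [1, -1] = [3, 3, -4, -2], which differs from [3, 3, -3, -3] at index 2.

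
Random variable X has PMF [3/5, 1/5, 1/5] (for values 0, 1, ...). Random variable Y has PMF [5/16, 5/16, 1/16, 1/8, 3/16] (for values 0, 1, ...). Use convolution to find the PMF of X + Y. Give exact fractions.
P(X+Y=k) = Σ_i P(X=i)·P(Y=k-i) — a convolution of [3/5, 1/5, 1/5] and [5/16, 5/16, 1/16, 1/8, 3/16]. P(X+Y=0) = (3/5)×(5/16) = 3/16; P(X+Y=1) = (3/5)×(5/16) + (1/5)×(5/16) = 3/16 + 1/16 = 1/4; P(X+Y=2) = (3/5)×(1/16) + (1/5)×(5/16) + (1/5)×(5/16) = 3/80 + 1/16 + 1/16 = 13/80; P(X+Y=3) = (3/5)×(1/8) + (1/5)×(1/16) + (1/5)×(5/16) = 3/40 + 1/80 + 1/16 = 3/20; P(X+Y=4) = (3/5)×(3/16) + (1/5)×(1/8) + (1/5)×(1/16) = 9/80 + 1/40 + 1/80 = 3/20; P(X+Y=5) = (1/5)×(3/16) + (1/5)×(1/8) = 3/80 + 1/40 = 1/16; P(X+Y=6) = (1/5)×(3/16) = 3/80. PMF: [3/16, 1/4, 13/80, 3/20, 3/20, 1/16, 3/80] (sums to 1 ✓)

[3/16, 1/4, 13/80, 3/20, 3/20, 1/16, 3/80]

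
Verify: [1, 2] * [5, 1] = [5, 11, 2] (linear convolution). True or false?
Recompute linear convolution of [1, 2] and [5, 1]: y[0] = 1×5 = 5; y[1] = 1×1 + 2×5 = 11; y[2] = 2×1 = 2 → [5, 11, 2]. Given [5, 11, 2] matches, so answer: Yes

Yes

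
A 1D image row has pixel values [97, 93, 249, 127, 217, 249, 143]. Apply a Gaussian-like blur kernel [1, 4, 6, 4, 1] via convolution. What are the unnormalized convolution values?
Convolve image row [97, 93, 249, 127, 217, 249, 143] with kernel [1, 4, 6, 4, 1]: y[0] = 97×1 = 97; y[1] = 97×4 + 93×1 = 481; y[2] = 97×6 + 93×4 + 249×1 = 1203; y[3] = 97×4 + 93×6 + 249×4 + 127×1 = 2069; y[4] = 97×1 + 93×4 + 249×6 + 127×4 + 217×1 = 2688; y[5] = 93×1 + 249×4 + 127×6 + 217×4 + 249×1 = 2968; y[6] = 249×1 + 127×4 + 217×6 + 249×4 + 143×1 = 3198; y[7] = 127×1 + 217×4 + 249×6 + 143×4 = 3061; y[8] = 217×1 + 249×4 + 143×6 = 2071; y[9] = 249×1 + 143×4 = 821; y[10] = 143×1 = 143 → [97, 481, 1203, 2069, 2688, 2968, 3198, 3061, 2071, 821, 143]. Normalization factor = sum(kernel) = 16.

[97, 481, 1203, 2069, 2688, 2968, 3198, 3061, 2071, 821, 143]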